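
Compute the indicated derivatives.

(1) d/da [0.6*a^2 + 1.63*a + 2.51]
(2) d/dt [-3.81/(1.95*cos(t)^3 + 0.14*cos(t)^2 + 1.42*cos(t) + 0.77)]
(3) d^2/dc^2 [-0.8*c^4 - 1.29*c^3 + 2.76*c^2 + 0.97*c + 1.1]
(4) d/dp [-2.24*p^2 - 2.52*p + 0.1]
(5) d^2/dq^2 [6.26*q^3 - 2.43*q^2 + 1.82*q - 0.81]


(1) = 1.2*a + 1.63
(2) = (22.2885*sin(t)^2 - 1.0668*cos(t) - 27.6987)*sin(t)/(1.95*cos(t)^3 + 0.14*cos(t)^2 + 1.42*cos(t) + 0.77)^2
(3) = -9.6*c^2 - 7.74*c + 5.52
(4) = -4.48*p - 2.52
(5) = 37.56*q - 4.86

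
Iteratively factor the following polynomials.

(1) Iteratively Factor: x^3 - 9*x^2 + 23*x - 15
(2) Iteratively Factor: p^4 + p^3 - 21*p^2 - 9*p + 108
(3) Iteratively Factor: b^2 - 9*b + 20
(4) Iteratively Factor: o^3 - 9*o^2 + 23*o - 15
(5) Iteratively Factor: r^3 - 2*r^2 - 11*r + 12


(1) = (x - 3)*(x^2 - 6*x + 5) = (x - 3)*(x - 1)*(x - 5)
(2) = (p - 3)*(p^3 + 4*p^2 - 9*p - 36) = (p - 3)^2*(p^2 + 7*p + 12) = (p - 3)^2*(p + 4)*(p + 3)
(3) = (b - 4)*(b - 5)
(4) = (o - 3)*(o^2 - 6*o + 5) = (o - 3)*(o - 1)*(o - 5)
(5) = (r + 3)*(r^2 - 5*r + 4) = (r - 1)*(r + 3)*(r - 4)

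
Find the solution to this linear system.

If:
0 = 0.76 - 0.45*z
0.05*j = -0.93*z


Then:
j = -31.41
z = 1.69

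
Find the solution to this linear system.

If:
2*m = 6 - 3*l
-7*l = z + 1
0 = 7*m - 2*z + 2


Then:
l = -50/7
m = 96/7
z = 49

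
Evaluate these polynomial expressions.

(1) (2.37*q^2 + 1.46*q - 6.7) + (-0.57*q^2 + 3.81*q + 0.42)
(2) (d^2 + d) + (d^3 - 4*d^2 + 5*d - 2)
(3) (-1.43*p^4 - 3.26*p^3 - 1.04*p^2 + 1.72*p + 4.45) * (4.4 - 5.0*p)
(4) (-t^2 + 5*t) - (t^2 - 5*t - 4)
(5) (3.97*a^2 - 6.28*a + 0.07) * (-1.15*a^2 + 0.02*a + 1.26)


(1) = 1.8*q^2 + 5.27*q - 6.28
(2) = d^3 - 3*d^2 + 6*d - 2
(3) = 7.15*p^5 + 10.008*p^4 - 9.144*p^3 - 13.176*p^2 - 14.682*p + 19.58
(4) = -2*t^2 + 10*t + 4
(5) = -4.5655*a^4 + 7.3014*a^3 + 4.7961*a^2 - 7.9114*a + 0.0882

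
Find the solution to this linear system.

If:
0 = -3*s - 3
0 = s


Then:
No Solution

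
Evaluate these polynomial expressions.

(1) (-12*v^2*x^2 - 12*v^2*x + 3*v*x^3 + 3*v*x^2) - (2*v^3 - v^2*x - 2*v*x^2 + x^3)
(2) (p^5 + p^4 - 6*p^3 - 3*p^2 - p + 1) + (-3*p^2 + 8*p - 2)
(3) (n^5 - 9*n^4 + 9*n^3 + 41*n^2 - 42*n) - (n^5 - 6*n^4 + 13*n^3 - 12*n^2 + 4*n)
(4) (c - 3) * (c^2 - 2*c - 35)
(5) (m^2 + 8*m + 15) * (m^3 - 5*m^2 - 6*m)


(1) = -2*v^3 - 12*v^2*x^2 - 11*v^2*x + 3*v*x^3 + 5*v*x^2 - x^3
(2) = p^5 + p^4 - 6*p^3 - 6*p^2 + 7*p - 1
(3) = -3*n^4 - 4*n^3 + 53*n^2 - 46*n
(4) = c^3 - 5*c^2 - 29*c + 105
(5) = m^5 + 3*m^4 - 31*m^3 - 123*m^2 - 90*m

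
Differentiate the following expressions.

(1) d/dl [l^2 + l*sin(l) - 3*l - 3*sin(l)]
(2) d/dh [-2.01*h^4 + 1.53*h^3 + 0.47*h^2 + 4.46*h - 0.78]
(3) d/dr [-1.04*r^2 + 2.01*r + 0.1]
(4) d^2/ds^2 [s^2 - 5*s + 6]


(1) = l*cos(l) + 2*l + sin(l) - 3*cos(l) - 3
(2) = -8.04*h^3 + 4.59*h^2 + 0.94*h + 4.46
(3) = 2.01 - 2.08*r
(4) = 2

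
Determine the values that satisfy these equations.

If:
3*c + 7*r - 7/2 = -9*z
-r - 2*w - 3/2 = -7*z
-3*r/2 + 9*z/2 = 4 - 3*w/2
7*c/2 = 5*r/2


Then:
c = -80/1021
r = -112/1021
w = 6469/6126
z = 3065/6126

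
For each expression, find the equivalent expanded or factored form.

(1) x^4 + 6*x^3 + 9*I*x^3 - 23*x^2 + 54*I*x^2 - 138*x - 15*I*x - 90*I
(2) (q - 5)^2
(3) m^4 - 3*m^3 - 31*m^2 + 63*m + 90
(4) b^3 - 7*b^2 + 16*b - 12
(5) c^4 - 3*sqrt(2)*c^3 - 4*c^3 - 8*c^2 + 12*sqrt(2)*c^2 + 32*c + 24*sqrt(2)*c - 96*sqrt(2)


(1) = (x + 6)*(x + I)*(x + 3*I)*(x + 5*I)
(2) = q^2 - 10*q + 25
(3) = (m - 6)*(m - 3)*(m + 1)*(m + 5)
(4) = (b - 3)*(b - 2)^2
(5) = (c - 4)*(c - 3*sqrt(2))*(c - 2*sqrt(2))*(c + 2*sqrt(2))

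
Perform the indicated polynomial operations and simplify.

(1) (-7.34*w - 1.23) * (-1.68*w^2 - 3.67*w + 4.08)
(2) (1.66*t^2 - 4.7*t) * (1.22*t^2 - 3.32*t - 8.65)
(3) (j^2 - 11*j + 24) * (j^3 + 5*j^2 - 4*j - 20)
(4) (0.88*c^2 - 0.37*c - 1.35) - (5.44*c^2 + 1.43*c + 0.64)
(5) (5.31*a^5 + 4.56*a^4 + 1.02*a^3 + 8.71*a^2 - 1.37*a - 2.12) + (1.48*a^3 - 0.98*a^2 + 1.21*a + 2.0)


(1) = 12.3312*w^3 + 29.0042*w^2 - 25.4331*w - 5.0184
(2) = 2.0252*t^4 - 11.2452*t^3 + 1.245*t^2 + 40.655*t
(3) = j^5 - 6*j^4 - 35*j^3 + 144*j^2 + 124*j - 480
(4) = -4.56*c^2 - 1.8*c - 1.99
(5) = 5.31*a^5 + 4.56*a^4 + 2.5*a^3 + 7.73*a^2 - 0.16*a - 0.12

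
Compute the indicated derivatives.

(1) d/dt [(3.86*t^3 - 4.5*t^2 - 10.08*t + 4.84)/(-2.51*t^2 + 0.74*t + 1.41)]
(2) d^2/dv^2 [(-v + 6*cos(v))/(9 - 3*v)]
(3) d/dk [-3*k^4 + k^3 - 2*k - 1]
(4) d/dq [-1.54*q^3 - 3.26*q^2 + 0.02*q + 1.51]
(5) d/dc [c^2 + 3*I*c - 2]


(1) = (-9.6886*t^4 + 5.7128*t^3 - 12.303*t^2 + 11.6068*t - 17.7944)/(6.3001*t^4 - 3.7148*t^3 - 6.5306*t^2 + 2.0868*t + 1.9881)
(2) = 2*(v + (3 - v)*(6*sin(v) + 1) + 3*(v - 3)^2*cos(v) - 6*cos(v))/(3*(v - 3)^3)
(3) = -12*k^3 + 3*k^2 - 2
(4) = -4.62*q^2 - 6.52*q + 0.02
(5) = 2*c + 3*I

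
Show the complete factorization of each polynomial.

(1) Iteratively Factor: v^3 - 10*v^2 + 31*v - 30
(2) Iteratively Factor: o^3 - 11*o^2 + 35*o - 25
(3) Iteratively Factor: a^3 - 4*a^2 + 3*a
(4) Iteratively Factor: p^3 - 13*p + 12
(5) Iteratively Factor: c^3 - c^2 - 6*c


(1) = (v - 5)*(v^2 - 5*v + 6) = (v - 5)*(v - 2)*(v - 3)
(2) = (o - 1)*(o^2 - 10*o + 25) = (o - 5)*(o - 1)*(o - 5)
(3) = (a - 1)*(a^2 - 3*a) = a*(a - 1)*(a - 3)
(4) = (p - 3)*(p^2 + 3*p - 4) = (p - 3)*(p - 1)*(p + 4)
(5) = (c - 3)*(c^2 + 2*c) = (c - 3)*(c + 2)*(c)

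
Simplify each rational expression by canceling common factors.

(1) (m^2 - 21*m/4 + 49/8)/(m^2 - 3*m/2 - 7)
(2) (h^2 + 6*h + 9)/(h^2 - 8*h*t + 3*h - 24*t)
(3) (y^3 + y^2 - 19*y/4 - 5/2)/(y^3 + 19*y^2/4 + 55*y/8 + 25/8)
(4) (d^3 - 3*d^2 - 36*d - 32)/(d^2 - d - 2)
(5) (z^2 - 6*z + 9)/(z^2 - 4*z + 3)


(1) = (4*m - 7)/(4*m + 8)
(2) = (-h - 3)/(-h + 8*t)
(3) = (4*y^2 - 6*y - 4)/(4*y^2 + 9*y + 5)
(4) = (d^2 - 4*d - 32)/(d - 2)
(5) = (z - 3)/(z - 1)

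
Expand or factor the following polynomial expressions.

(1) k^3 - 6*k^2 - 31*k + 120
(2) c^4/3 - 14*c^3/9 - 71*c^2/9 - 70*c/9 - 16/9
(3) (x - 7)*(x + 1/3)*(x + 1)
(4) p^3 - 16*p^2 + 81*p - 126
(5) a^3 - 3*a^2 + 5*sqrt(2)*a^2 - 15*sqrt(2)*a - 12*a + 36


(1) = (k - 8)*(k - 3)*(k + 5)
(2) = (c/3 + 1/3)*(c - 8)*(c + 1/3)*(c + 2)
(3) = x^3 - 17*x^2/3 - 9*x - 7/3
(4) = (p - 7)*(p - 6)*(p - 3)
(5) = (a - 3)*(a - sqrt(2))*(a + 6*sqrt(2))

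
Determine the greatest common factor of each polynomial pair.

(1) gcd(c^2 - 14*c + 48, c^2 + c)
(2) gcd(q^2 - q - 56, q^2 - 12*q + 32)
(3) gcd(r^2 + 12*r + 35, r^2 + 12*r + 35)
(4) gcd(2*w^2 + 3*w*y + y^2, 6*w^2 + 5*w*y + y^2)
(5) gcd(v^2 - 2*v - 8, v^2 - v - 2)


(1) = 1
(2) = gcd((q - 8)*(q + 7), (q - 8)*(q - 4)) = q - 8
(3) = r^2 + 12*r + 35
(4) = gcd((w + y)*(2*w + y), (2*w + y)*(3*w + y)) = 2*w + y
(5) = 1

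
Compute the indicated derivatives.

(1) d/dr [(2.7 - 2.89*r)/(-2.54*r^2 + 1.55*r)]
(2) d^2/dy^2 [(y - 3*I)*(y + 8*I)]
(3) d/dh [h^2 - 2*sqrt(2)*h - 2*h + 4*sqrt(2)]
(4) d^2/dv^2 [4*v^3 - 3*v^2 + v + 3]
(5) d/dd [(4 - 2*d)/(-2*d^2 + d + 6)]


(1) = (-7.3406*r^2 + 13.716*r - 4.185)/(r^2*(6.4516*r^2 - 7.874*r + 2.4025))
(2) = 2
(3) = 2*h - 2*sqrt(2) - 2
(4) = 24*v - 6
(5) = -4/(4*d^2 + 12*d + 9)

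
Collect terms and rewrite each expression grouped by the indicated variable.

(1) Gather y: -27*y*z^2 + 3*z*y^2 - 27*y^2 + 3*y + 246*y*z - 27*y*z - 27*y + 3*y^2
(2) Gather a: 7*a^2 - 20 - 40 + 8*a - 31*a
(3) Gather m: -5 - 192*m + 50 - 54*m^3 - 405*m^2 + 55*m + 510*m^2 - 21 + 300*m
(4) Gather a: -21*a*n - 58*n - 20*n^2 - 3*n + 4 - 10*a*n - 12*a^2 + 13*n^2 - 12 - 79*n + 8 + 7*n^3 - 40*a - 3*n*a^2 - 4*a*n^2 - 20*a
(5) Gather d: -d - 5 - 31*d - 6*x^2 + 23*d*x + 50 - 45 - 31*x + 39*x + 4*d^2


(1) = y^2*(3*z - 24) + y*(-27*z^2 + 219*z - 24)
(2) = 7*a^2 - 23*a - 60
(3) = -54*m^3 + 105*m^2 + 163*m + 24
(4) = a^2*(-3*n - 12) + a*(-4*n^2 - 31*n - 60) + 7*n^3 - 7*n^2 - 140*n
(5) = 4*d^2 + d*(23*x - 32) - 6*x^2 + 8*x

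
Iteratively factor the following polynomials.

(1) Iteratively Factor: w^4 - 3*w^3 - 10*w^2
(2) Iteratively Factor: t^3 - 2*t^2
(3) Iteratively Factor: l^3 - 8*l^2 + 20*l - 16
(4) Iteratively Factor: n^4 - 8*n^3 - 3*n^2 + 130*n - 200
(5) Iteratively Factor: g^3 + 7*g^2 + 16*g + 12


(1) = (w)*(w^3 - 3*w^2 - 10*w) = w^2*(w^2 - 3*w - 10) = w^2*(w - 5)*(w + 2)
(2) = (t)*(t^2 - 2*t) = t*(t - 2)*(t)
(3) = (l - 4)*(l^2 - 4*l + 4) = (l - 4)*(l - 2)*(l - 2)
(4) = (n + 4)*(n^3 - 12*n^2 + 45*n - 50) = (n - 5)*(n + 4)*(n^2 - 7*n + 10) = (n - 5)*(n - 2)*(n + 4)*(n - 5)
(5) = (g + 3)*(g^2 + 4*g + 4) = (g + 2)*(g + 3)*(g + 2)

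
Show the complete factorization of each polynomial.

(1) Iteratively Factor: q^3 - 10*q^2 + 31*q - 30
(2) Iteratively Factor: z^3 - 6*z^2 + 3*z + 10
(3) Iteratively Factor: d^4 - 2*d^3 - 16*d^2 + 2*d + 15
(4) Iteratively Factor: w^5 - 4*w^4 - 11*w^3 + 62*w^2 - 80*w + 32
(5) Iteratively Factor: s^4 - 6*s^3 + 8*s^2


(1) = (q - 3)*(q^2 - 7*q + 10) = (q - 5)*(q - 3)*(q - 2)
(2) = (z + 1)*(z^2 - 7*z + 10) = (z - 2)*(z + 1)*(z - 5)
(3) = (d + 3)*(d^3 - 5*d^2 - d + 5) = (d - 5)*(d + 3)*(d^2 - 1) = (d - 5)*(d + 1)*(d + 3)*(d - 1)
(4) = (w + 4)*(w^4 - 8*w^3 + 21*w^2 - 22*w + 8) = (w - 1)*(w + 4)*(w^3 - 7*w^2 + 14*w - 8) = (w - 2)*(w - 1)*(w + 4)*(w^2 - 5*w + 4) = (w - 4)*(w - 2)*(w - 1)*(w + 4)*(w - 1)
(5) = (s)*(s^3 - 6*s^2 + 8*s) = s*(s - 2)*(s^2 - 4*s) = s*(s - 4)*(s - 2)*(s)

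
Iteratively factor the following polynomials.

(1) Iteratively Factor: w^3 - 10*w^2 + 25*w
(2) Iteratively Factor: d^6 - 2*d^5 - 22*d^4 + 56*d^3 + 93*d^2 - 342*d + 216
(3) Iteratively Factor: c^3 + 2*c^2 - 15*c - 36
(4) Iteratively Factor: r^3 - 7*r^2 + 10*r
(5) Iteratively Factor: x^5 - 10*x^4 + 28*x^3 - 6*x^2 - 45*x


(1) = (w - 5)*(w^2 - 5*w) = (w - 5)^2*(w)
(2) = (d - 3)*(d^5 + d^4 - 19*d^3 - d^2 + 90*d - 72) = (d - 3)*(d + 4)*(d^4 - 3*d^3 - 7*d^2 + 27*d - 18) = (d - 3)^2*(d + 4)*(d^3 - 7*d + 6) = (d - 3)^2*(d - 2)*(d + 4)*(d^2 + 2*d - 3) = (d - 3)^2*(d - 2)*(d + 3)*(d + 4)*(d - 1)
(3) = (c - 4)*(c^2 + 6*c + 9) = (c - 4)*(c + 3)*(c + 3)
(4) = (r - 2)*(r^2 - 5*r) = r*(r - 2)*(r - 5)
(5) = (x - 5)*(x^4 - 5*x^3 + 3*x^2 + 9*x) = (x - 5)*(x - 3)*(x^3 - 2*x^2 - 3*x) = (x - 5)*(x - 3)*(x + 1)*(x^2 - 3*x) = (x - 5)*(x - 3)^2*(x + 1)*(x)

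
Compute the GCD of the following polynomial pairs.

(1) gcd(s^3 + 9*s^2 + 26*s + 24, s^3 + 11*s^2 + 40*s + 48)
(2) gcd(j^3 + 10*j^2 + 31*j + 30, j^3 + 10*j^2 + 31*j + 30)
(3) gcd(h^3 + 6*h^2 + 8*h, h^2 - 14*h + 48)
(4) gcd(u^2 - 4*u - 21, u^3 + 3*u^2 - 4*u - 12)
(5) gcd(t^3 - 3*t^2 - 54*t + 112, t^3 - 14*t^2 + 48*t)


(1) = s^2 + 7*s + 12
(2) = j^3 + 10*j^2 + 31*j + 30
(3) = gcd(h*(h + 2)*(h + 4), (h - 8)*(h - 6)) = 1
(4) = gcd((u - 7)*(u + 3), (u - 2)*(u + 2)*(u + 3)) = u + 3
(5) = t - 8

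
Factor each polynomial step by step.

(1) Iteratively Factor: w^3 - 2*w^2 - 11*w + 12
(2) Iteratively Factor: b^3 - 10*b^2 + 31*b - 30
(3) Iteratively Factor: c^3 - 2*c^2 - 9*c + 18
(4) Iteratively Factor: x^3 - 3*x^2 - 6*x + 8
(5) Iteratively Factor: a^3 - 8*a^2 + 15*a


(1) = (w - 1)*(w^2 - w - 12) = (w - 4)*(w - 1)*(w + 3)
(2) = (b - 5)*(b^2 - 5*b + 6) = (b - 5)*(b - 2)*(b - 3)
(3) = (c + 3)*(c^2 - 5*c + 6) = (c - 2)*(c + 3)*(c - 3)
(4) = (x - 4)*(x^2 + x - 2) = (x - 4)*(x - 1)*(x + 2)
(5) = (a - 5)*(a^2 - 3*a) = a*(a - 5)*(a - 3)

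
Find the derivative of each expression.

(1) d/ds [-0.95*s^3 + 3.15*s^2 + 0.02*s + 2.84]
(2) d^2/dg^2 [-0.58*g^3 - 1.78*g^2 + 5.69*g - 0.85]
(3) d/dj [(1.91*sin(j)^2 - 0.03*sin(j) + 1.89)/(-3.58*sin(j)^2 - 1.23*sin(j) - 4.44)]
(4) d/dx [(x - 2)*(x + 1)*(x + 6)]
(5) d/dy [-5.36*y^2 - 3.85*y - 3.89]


(1) = -2.85*s^2 + 6.3*s + 0.02
(2) = -3.48*g - 3.56
(3) = (-2.4567*sin(j)^2 - 3.4284*sin(j) + 2.4579)*cos(j)/(12.8164*sin(j)^4 + 8.8068*sin(j)^3 + 33.3033*sin(j)^2 + 10.9224*sin(j) + 19.7136)
(4) = 3*x^2 + 10*x - 8
(5) = -10.72*y - 3.85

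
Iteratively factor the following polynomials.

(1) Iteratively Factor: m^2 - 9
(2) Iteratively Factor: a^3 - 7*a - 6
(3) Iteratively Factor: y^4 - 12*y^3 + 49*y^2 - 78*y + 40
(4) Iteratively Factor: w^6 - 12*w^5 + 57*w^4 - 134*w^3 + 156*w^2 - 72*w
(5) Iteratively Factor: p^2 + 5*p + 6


(1) = (m + 3)*(m - 3)
(2) = (a - 3)*(a^2 + 3*a + 2) = (a - 3)*(a + 1)*(a + 2)
(3) = (y - 1)*(y^3 - 11*y^2 + 38*y - 40) = (y - 5)*(y - 1)*(y^2 - 6*y + 8) = (y - 5)*(y - 2)*(y - 1)*(y - 4)
(4) = (w - 2)*(w^5 - 10*w^4 + 37*w^3 - 60*w^2 + 36*w) = (w - 2)^2*(w^4 - 8*w^3 + 21*w^2 - 18*w) = (w - 3)*(w - 2)^2*(w^3 - 5*w^2 + 6*w) = w*(w - 3)*(w - 2)^2*(w^2 - 5*w + 6) = w*(w - 3)*(w - 2)^3*(w - 3)
(5) = (p + 3)*(p + 2)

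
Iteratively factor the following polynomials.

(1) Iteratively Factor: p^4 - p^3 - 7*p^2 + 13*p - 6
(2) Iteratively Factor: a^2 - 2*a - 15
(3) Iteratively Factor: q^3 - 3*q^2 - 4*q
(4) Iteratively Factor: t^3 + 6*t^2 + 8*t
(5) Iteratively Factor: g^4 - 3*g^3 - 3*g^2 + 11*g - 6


(1) = (p + 3)*(p^3 - 4*p^2 + 5*p - 2) = (p - 2)*(p + 3)*(p^2 - 2*p + 1) = (p - 2)*(p - 1)*(p + 3)*(p - 1)
(2) = (a - 5)*(a + 3)
(3) = (q + 1)*(q^2 - 4*q) = (q - 4)*(q + 1)*(q)
(4) = (t + 2)*(t^2 + 4*t) = (t + 2)*(t + 4)*(t)
(5) = (g - 3)*(g^3 - 3*g + 2) = (g - 3)*(g - 1)*(g^2 + g - 2) = (g - 3)*(g - 1)*(g + 2)*(g - 1)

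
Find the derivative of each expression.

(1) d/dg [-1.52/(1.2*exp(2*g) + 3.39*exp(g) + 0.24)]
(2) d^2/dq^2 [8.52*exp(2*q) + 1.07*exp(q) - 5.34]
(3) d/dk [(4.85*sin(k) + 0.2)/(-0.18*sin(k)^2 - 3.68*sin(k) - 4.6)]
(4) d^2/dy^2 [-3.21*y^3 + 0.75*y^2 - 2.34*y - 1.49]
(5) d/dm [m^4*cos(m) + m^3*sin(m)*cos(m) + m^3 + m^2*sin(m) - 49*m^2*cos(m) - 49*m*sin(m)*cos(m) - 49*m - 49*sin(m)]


(1) = (3.648*exp(g) + 5.1528)*exp(g)/(1.2*exp(2*g) + 3.39*exp(g) + 0.24)^2
(2) = (34.08*exp(q) + 1.07)*exp(q)
(3) = (0.873*sin(k)^2 + 0.072*sin(k) - 21.574)*cos(k)/(0.0324*sin(k)^4 + 1.3248*sin(k)^3 + 15.1984*sin(k)^2 + 33.856*sin(k) + 21.16)
(4) = 1.5 - 19.26*y
(5) = -m^4*sin(m) + 4*m^3*cos(m) + m^3*cos(2*m) + 49*m^2*sin(m) + 3*m^2*sin(2*m)/2 + m^2*cos(m) + 3*m^2 + 2*m*sin(m) - 98*m*cos(m) - 49*m*cos(2*m) - 49*sin(2*m)/2 - 49*cos(m) - 49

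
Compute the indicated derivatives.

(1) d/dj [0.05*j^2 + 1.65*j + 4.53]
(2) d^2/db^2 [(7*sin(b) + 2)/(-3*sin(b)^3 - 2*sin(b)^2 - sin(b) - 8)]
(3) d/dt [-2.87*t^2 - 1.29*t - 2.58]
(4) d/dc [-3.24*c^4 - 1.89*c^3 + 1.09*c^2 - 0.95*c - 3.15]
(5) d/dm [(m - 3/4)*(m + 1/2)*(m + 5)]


(1) = 0.1*j + 1.65
(2) = (252*sin(b)^7 + 288*sin(b)^6 - 302*sin(b)^5 - 2622*sin(b)^4 - 1298*sin(b)^3 + 1750*sin(b)^2 + 1368*sin(b) + 172)/(3*sin(b)^3 + 2*sin(b)^2 + sin(b) + 8)^3
(3) = -5.74*t - 1.29
(4) = -12.96*c^3 - 5.67*c^2 + 2.18*c - 0.95
(5) = 3*m^2 + 19*m/2 - 13/8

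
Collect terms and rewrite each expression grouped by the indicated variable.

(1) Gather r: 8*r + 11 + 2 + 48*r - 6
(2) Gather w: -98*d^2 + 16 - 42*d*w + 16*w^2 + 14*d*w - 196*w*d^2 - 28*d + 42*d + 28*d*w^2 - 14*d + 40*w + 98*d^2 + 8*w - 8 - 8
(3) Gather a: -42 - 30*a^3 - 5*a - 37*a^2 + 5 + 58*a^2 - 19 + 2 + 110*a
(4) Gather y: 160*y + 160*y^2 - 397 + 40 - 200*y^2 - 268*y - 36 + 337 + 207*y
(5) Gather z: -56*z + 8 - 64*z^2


(1) = 56*r + 7
(2) = w^2*(28*d + 16) + w*(-196*d^2 - 28*d + 48)
(3) = -30*a^3 + 21*a^2 + 105*a - 54
(4) = -40*y^2 + 99*y - 56
(5) = -64*z^2 - 56*z + 8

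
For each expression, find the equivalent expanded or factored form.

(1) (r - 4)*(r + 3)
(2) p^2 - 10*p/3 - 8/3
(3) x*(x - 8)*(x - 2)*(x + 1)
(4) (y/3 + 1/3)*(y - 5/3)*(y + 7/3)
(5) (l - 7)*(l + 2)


(1) = r^2 - r - 12
(2) = (p - 4)*(p + 2/3)
(3) = x^4 - 9*x^3 + 6*x^2 + 16*x
(4) = y^3/3 + 5*y^2/9 - 29*y/27 - 35/27
(5) = l^2 - 5*l - 14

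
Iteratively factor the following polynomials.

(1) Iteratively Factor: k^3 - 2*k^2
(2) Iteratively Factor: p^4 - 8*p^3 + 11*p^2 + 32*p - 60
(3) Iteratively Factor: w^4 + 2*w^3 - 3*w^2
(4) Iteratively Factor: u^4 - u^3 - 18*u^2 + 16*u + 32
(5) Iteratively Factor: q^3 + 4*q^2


(1) = (k)*(k^2 - 2*k) = k*(k - 2)*(k)
(2) = (p + 2)*(p^3 - 10*p^2 + 31*p - 30) = (p - 3)*(p + 2)*(p^2 - 7*p + 10) = (p - 5)*(p - 3)*(p + 2)*(p - 2)
(3) = (w + 3)*(w^3 - w^2) = (w - 1)*(w + 3)*(w^2) = w*(w - 1)*(w + 3)*(w)
(4) = (u - 2)*(u^3 + u^2 - 16*u - 16) = (u - 2)*(u + 4)*(u^2 - 3*u - 4) = (u - 2)*(u + 1)*(u + 4)*(u - 4)
(5) = (q)*(q^2 + 4*q) = q*(q + 4)*(q)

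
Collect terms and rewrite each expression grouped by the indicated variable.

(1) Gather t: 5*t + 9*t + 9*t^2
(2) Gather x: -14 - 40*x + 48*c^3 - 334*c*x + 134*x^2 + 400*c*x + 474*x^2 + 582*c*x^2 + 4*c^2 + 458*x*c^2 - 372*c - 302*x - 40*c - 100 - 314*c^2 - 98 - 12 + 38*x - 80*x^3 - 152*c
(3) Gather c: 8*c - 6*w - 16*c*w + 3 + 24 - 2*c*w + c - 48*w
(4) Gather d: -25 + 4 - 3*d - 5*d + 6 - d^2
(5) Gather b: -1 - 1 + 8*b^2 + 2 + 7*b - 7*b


(1) = 9*t^2 + 14*t
(2) = 48*c^3 - 310*c^2 - 564*c - 80*x^3 + x^2*(582*c + 608) + x*(458*c^2 + 66*c - 304) - 224
(3) = c*(9 - 18*w) - 54*w + 27
(4) = -d^2 - 8*d - 15
(5) = 8*b^2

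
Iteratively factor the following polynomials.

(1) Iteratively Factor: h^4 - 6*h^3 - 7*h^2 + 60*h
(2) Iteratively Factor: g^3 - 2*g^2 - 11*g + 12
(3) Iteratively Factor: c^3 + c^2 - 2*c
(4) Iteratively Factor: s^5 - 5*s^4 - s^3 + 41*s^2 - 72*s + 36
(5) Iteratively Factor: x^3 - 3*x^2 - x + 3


(1) = (h)*(h^3 - 6*h^2 - 7*h + 60) = h*(h + 3)*(h^2 - 9*h + 20) = h*(h - 4)*(h + 3)*(h - 5)
(2) = (g - 1)*(g^2 - g - 12) = (g - 1)*(g + 3)*(g - 4)
(3) = (c)*(c^2 + c - 2) = c*(c - 1)*(c + 2)
(4) = (s - 3)*(s^4 - 2*s^3 - 7*s^2 + 20*s - 12) = (s - 3)*(s - 1)*(s^3 - s^2 - 8*s + 12) = (s - 3)*(s - 2)*(s - 1)*(s^2 + s - 6) = (s - 3)*(s - 2)^2*(s - 1)*(s + 3)
(5) = (x - 3)*(x^2 - 1) = (x - 3)*(x + 1)*(x - 1)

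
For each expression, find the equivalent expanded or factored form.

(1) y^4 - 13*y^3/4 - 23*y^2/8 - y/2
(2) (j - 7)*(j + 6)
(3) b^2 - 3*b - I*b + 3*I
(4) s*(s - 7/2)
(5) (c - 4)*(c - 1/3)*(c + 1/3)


(1) = y*(y - 4)*(y + 1/4)*(y + 1/2)
(2) = j^2 - j - 42
(3) = (b - 3)*(b - I)
(4) = s^2 - 7*s/2
(5) = c^3 - 4*c^2 - c/9 + 4/9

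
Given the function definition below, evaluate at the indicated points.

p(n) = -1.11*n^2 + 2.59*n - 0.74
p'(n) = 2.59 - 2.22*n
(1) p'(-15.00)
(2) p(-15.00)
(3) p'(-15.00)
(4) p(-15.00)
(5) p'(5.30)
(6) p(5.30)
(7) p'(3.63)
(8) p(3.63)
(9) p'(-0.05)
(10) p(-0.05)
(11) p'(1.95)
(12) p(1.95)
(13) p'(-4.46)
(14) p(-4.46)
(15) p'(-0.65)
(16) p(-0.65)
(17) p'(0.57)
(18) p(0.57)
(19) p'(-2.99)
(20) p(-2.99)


(1) = 35.89
(2) = -289.34
(3) = 35.89
(4) = -289.34
(5) = -9.18
(6) = -18.19
(7) = -5.47
(8) = -5.96
(9) = 2.70
(10) = -0.87
(11) = -1.74
(12) = 0.09
(13) = 12.49
(14) = -34.37
(15) = 4.03
(16) = -2.89
(17) = 1.32
(18) = 0.38
(19) = 9.23
(20) = -18.41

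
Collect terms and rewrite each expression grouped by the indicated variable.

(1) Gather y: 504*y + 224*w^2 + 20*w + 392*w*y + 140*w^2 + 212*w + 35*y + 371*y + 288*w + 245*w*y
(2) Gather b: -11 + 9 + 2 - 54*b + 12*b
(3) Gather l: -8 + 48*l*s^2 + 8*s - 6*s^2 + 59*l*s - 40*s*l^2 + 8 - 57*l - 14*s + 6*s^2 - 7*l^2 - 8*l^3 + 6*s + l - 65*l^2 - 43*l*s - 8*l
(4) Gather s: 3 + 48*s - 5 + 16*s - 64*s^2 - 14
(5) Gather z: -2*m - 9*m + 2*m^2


(1) = 364*w^2 + 520*w + y*(637*w + 910)
(2) = -42*b
(3) = -8*l^3 + l^2*(-40*s - 72) + l*(48*s^2 + 16*s - 64)
(4) = -64*s^2 + 64*s - 16
(5) = 2*m^2 - 11*m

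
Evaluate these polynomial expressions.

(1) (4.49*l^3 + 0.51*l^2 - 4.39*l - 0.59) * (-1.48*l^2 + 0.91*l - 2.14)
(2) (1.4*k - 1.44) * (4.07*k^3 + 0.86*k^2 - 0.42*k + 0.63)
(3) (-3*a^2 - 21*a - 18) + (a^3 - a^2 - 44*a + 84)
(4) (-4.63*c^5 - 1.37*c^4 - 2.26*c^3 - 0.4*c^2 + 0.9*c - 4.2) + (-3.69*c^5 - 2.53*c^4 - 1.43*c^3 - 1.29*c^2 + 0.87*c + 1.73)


(1) = -6.6452*l^5 + 3.3311*l^4 - 2.6473*l^3 - 4.2131*l^2 + 8.8577*l + 1.2626
(2) = 5.698*k^4 - 4.6568*k^3 - 1.8264*k^2 + 1.4868*k - 0.9072
(3) = a^3 - 4*a^2 - 65*a + 66
(4) = -8.32*c^5 - 3.9*c^4 - 3.69*c^3 - 1.69*c^2 + 1.77*c - 2.47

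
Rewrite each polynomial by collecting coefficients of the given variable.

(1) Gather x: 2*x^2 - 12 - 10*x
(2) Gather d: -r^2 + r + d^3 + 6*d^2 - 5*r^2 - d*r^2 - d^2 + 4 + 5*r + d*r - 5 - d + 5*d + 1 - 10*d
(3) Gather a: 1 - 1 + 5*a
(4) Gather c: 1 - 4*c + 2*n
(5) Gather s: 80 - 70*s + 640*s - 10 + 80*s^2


(1) = 2*x^2 - 10*x - 12
(2) = d^3 + 5*d^2 + d*(-r^2 + r - 6) - 6*r^2 + 6*r
(3) = 5*a
(4) = -4*c + 2*n + 1
(5) = 80*s^2 + 570*s + 70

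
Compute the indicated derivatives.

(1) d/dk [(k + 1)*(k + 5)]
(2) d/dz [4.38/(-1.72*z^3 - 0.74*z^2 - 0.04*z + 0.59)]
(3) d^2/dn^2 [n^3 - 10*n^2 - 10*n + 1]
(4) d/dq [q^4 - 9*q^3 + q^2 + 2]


(1) = 2*k + 6
(2) = (22.6008*z^2 + 6.4824*z + 0.1752)/(1.72*z^3 + 0.74*z^2 + 0.04*z - 0.59)^2
(3) = 6*n - 20
(4) = q*(4*q^2 - 27*q + 2)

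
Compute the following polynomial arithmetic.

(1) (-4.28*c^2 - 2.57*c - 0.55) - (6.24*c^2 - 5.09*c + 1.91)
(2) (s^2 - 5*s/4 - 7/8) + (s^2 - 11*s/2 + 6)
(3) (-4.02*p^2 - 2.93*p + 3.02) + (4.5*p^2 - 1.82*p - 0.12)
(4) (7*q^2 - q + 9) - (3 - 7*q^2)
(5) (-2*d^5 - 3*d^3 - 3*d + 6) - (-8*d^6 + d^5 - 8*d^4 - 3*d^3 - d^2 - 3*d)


(1) = -10.52*c^2 + 2.52*c - 2.46
(2) = 2*s^2 - 27*s/4 + 41/8
(3) = 0.48*p^2 - 4.75*p + 2.9
(4) = 14*q^2 - q + 6
(5) = 8*d^6 - 3*d^5 + 8*d^4 + d^2 + 6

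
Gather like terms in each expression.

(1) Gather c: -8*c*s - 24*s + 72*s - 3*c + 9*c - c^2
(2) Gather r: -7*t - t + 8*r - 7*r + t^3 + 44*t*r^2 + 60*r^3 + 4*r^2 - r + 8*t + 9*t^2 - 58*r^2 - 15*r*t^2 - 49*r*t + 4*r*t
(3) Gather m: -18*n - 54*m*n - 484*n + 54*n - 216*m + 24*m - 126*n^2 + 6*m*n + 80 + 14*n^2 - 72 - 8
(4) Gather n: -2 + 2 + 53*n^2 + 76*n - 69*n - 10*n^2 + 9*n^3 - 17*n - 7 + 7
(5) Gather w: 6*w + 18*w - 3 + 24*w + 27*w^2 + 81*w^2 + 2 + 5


(1) = -c^2 + c*(6 - 8*s) + 48*s
(2) = 60*r^3 + r^2*(44*t - 54) + r*(-15*t^2 - 45*t) + t^3 + 9*t^2
(3) = m*(-48*n - 192) - 112*n^2 - 448*n
(4) = 9*n^3 + 43*n^2 - 10*n
(5) = 108*w^2 + 48*w + 4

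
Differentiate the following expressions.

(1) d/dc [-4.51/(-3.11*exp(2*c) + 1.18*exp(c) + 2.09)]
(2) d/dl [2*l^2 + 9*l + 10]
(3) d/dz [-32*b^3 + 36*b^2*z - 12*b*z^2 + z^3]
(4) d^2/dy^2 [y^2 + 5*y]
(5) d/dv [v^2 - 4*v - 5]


(1) = (5.3218 - 28.0522*exp(c))*exp(c)/(-3.11*exp(2*c) + 1.18*exp(c) + 2.09)^2
(2) = 4*l + 9
(3) = 36*b^2 - 24*b*z + 3*z^2
(4) = 2
(5) = 2*v - 4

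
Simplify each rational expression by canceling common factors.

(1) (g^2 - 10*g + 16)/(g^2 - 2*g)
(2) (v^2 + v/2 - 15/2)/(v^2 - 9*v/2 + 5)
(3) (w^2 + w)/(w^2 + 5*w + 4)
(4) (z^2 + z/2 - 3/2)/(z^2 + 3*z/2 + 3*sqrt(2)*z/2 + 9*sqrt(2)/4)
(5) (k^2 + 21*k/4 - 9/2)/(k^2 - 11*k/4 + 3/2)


(1) = (g - 8)/g
(2) = (v + 3)/(v - 2)
(3) = w/(w + 4)
(4) = (8*z - 8)/(8*z + 12*sqrt(2))
(5) = (k + 6)/(k - 2)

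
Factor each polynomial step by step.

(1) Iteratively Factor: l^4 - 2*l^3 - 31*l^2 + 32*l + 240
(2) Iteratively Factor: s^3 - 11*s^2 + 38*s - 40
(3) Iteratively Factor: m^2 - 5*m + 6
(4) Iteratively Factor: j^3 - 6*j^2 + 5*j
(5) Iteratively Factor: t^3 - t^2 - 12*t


(1) = (l + 4)*(l^3 - 6*l^2 - 7*l + 60) = (l - 5)*(l + 4)*(l^2 - l - 12) = (l - 5)*(l + 3)*(l + 4)*(l - 4)
(2) = (s - 4)*(s^2 - 7*s + 10) = (s - 5)*(s - 4)*(s - 2)
(3) = (m - 2)*(m - 3)
(4) = (j)*(j^2 - 6*j + 5) = j*(j - 5)*(j - 1)
(5) = (t)*(t^2 - t - 12) = t*(t + 3)*(t - 4)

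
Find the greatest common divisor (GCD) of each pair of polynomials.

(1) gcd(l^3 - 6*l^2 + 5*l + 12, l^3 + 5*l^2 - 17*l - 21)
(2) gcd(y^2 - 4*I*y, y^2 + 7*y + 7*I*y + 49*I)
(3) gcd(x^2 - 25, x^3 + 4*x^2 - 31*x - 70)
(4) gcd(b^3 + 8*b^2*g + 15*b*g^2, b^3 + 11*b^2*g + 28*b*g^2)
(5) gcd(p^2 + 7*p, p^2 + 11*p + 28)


(1) = l^2 - 2*l - 3
(2) = 1
(3) = gcd((x - 5)*(x + 5), (x - 5)*(x + 2)*(x + 7)) = x - 5
(4) = gcd(b*(b + 3*g)*(b + 5*g), b*(b + 4*g)*(b + 7*g)) = b
(5) = gcd(p*(p + 7), (p + 4)*(p + 7)) = p + 7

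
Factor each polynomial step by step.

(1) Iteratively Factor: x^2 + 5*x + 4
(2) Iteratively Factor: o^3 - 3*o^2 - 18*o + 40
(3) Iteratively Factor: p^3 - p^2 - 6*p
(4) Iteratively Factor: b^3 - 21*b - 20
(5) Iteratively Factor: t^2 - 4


(1) = (x + 1)*(x + 4)
(2) = (o + 4)*(o^2 - 7*o + 10) = (o - 2)*(o + 4)*(o - 5)
(3) = (p + 2)*(p^2 - 3*p) = (p - 3)*(p + 2)*(p)
(4) = (b + 4)*(b^2 - 4*b - 5) = (b + 1)*(b + 4)*(b - 5)
(5) = (t - 2)*(t + 2)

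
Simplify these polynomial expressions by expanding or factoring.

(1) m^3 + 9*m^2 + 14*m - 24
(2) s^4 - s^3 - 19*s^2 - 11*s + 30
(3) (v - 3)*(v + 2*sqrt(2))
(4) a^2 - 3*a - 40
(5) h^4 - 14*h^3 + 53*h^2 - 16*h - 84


(1) = (m - 1)*(m + 4)*(m + 6)
(2) = (s - 5)*(s - 1)*(s + 2)*(s + 3)
(3) = v^2 - 3*v + 2*sqrt(2)*v - 6*sqrt(2)
(4) = (a - 8)*(a + 5)
(5) = (h - 7)*(h - 6)*(h - 2)*(h + 1)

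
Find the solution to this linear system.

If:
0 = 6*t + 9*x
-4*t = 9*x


Then:
t = 0
x = 0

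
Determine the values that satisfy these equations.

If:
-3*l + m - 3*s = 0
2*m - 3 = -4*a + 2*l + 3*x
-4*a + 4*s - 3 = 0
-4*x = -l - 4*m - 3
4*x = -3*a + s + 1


Then:
a = 617/1496
l = -461/374
m = -315/1496
s = 1739/1496
x = 173/748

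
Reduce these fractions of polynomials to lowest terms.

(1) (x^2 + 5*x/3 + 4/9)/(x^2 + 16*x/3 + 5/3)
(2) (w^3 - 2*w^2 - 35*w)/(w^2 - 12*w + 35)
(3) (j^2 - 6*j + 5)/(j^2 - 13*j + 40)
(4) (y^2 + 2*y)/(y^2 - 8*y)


(1) = (3*x + 4)/(3*x + 15)
(2) = (w^2 + 5*w)/(w - 5)
(3) = (j - 1)/(j - 8)
(4) = (y + 2)/(y - 8)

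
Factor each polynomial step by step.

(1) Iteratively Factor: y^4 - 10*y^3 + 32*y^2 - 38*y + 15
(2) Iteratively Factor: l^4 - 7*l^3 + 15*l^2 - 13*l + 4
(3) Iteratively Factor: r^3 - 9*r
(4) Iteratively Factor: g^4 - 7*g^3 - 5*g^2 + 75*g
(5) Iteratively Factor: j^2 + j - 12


(1) = (y - 1)*(y^3 - 9*y^2 + 23*y - 15) = (y - 1)^2*(y^2 - 8*y + 15) = (y - 3)*(y - 1)^2*(y - 5)
(2) = (l - 1)*(l^3 - 6*l^2 + 9*l - 4) = (l - 1)^2*(l^2 - 5*l + 4) = (l - 1)^3*(l - 4)
(3) = (r + 3)*(r^2 - 3*r) = r*(r + 3)*(r - 3)
(4) = (g - 5)*(g^3 - 2*g^2 - 15*g) = (g - 5)*(g + 3)*(g^2 - 5*g) = (g - 5)^2*(g + 3)*(g)
(5) = (j + 4)*(j - 3)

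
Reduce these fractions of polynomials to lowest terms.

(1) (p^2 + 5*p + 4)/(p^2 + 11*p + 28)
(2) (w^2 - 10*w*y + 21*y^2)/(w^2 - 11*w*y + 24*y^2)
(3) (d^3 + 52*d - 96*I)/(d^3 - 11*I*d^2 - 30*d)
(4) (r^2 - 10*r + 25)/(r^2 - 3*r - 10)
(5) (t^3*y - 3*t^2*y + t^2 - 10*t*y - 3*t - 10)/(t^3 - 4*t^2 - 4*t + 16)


(1) = (p + 1)/(p + 7)
(2) = (-w + 7*y)/(-w + 8*y)
(3) = (d^2 + 6*I*d + 16)/(d^2 - 5*I*d)
(4) = (r - 5)/(r + 2)
(5) = (t^2*y - 5*t*y + t - 5)/(t^2 - 6*t + 8)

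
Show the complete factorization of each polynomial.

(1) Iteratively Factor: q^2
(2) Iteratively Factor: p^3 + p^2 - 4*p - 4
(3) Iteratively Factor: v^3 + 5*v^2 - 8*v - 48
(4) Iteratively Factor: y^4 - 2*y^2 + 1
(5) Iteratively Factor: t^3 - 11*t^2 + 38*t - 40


(1) = (q)*(q)
(2) = (p + 1)*(p^2 - 4) = (p + 1)*(p + 2)*(p - 2)
(3) = (v + 4)*(v^2 + v - 12) = (v + 4)^2*(v - 3)
(4) = (y + 1)*(y^3 - y^2 - y + 1) = (y - 1)*(y + 1)*(y^2 - 1) = (y - 1)*(y + 1)^2*(y - 1)
(5) = (t - 2)*(t^2 - 9*t + 20) = (t - 5)*(t - 2)*(t - 4)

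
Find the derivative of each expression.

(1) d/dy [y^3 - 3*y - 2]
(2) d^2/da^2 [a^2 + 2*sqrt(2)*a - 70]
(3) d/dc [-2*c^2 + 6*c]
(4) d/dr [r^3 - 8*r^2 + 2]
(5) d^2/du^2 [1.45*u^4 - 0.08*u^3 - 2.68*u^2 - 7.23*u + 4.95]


(1) = 3*y^2 - 3
(2) = 2
(3) = 6 - 4*c
(4) = r*(3*r - 16)
(5) = 17.4*u^2 - 0.48*u - 5.36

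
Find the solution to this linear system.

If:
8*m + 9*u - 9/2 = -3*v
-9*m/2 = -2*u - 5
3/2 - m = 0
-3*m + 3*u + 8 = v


Then:
No Solution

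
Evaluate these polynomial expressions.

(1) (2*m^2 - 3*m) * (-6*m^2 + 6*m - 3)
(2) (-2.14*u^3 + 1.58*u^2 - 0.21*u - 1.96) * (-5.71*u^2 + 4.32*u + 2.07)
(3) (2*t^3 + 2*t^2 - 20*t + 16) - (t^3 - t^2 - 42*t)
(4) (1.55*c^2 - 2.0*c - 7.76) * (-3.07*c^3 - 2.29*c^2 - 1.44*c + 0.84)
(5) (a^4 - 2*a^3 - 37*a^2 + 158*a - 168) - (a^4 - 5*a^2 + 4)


(1) = -12*m^4 + 30*m^3 - 24*m^2 + 9*m
(2) = 12.2194*u^5 - 18.2666*u^4 + 3.5949*u^3 + 13.555*u^2 - 8.9019*u - 4.0572
(3) = t^3 + 3*t^2 + 22*t + 16
(4) = -4.7585*c^5 + 2.5905*c^4 + 26.1712*c^3 + 21.9524*c^2 + 9.4944*c - 6.5184
(5) = -2*a^3 - 32*a^2 + 158*a - 172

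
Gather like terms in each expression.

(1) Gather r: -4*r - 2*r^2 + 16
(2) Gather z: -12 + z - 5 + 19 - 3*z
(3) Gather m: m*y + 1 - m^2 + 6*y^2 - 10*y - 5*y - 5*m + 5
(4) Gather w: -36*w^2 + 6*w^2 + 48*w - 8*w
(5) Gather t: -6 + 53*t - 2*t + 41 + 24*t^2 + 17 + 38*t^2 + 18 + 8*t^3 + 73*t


(1) = -2*r^2 - 4*r + 16
(2) = 2 - 2*z
(3) = -m^2 + m*(y - 5) + 6*y^2 - 15*y + 6
(4) = -30*w^2 + 40*w
(5) = 8*t^3 + 62*t^2 + 124*t + 70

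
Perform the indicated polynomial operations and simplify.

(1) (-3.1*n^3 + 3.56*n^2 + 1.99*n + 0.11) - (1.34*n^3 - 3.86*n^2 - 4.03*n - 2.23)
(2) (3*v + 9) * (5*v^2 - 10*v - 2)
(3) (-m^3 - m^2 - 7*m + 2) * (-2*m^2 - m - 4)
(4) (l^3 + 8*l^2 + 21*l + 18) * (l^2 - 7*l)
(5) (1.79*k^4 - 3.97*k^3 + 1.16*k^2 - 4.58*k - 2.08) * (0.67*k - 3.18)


(1) = -4.44*n^3 + 7.42*n^2 + 6.02*n + 2.34
(2) = 15*v^3 + 15*v^2 - 96*v - 18
(3) = 2*m^5 + 3*m^4 + 19*m^3 + 7*m^2 + 26*m - 8
(4) = l^5 + l^4 - 35*l^3 - 129*l^2 - 126*l
(5) = 1.1993*k^5 - 8.3521*k^4 + 13.4018*k^3 - 6.7574*k^2 + 13.1708*k + 6.6144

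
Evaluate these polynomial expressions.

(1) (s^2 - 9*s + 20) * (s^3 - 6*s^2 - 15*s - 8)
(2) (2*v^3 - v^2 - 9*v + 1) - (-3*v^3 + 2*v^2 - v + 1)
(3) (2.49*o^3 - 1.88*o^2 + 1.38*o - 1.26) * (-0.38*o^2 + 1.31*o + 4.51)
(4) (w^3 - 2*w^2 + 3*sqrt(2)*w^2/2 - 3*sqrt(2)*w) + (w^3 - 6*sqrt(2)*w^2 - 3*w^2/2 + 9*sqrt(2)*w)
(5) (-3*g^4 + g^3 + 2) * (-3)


(1) = s^5 - 15*s^4 + 59*s^3 + 7*s^2 - 228*s - 160
(2) = 5*v^3 - 3*v^2 - 8*v
(3) = -0.9462*o^5 + 3.9763*o^4 + 8.2427*o^3 - 6.1922*o^2 + 4.5732*o - 5.6826
(4) = 2*w^3 - 9*sqrt(2)*w^2/2 - 7*w^2/2 + 6*sqrt(2)*w
(5) = 9*g^4 - 3*g^3 - 6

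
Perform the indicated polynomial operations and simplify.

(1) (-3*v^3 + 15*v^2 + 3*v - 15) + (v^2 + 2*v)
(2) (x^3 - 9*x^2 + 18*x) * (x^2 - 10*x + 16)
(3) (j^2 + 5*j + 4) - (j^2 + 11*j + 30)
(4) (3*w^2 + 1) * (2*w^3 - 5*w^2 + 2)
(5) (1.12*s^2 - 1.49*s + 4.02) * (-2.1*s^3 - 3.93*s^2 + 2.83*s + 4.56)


(1) = -3*v^3 + 16*v^2 + 5*v - 15
(2) = x^5 - 19*x^4 + 124*x^3 - 324*x^2 + 288*x
(3) = -6*j - 26
(4) = 6*w^5 - 15*w^4 + 2*w^3 + w^2 + 2
(5) = -2.352*s^5 - 1.2726*s^4 + 0.5833*s^3 - 14.9081*s^2 + 4.5822*s + 18.3312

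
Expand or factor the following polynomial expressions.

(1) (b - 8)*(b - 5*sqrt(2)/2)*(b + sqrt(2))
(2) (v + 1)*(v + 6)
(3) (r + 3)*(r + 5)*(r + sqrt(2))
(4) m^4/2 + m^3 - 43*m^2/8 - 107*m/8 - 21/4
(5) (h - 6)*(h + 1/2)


(1) = b^3 - 8*b^2 - 3*sqrt(2)*b^2/2 - 5*b + 12*sqrt(2)*b + 40
(2) = v^2 + 7*v + 6
(3) = r^3 + sqrt(2)*r^2 + 8*r^2 + 8*sqrt(2)*r + 15*r + 15*sqrt(2)
(4) = (m/2 + 1)*(m - 7/2)*(m + 1/2)*(m + 3)
(5) = h^2 - 11*h/2 - 3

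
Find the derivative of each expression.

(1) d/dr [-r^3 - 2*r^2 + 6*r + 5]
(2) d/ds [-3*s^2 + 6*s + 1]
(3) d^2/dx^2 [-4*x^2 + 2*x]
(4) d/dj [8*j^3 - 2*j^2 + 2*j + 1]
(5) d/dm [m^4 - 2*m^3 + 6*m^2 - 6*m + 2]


(1) = -3*r^2 - 4*r + 6
(2) = 6 - 6*s
(3) = -8
(4) = 24*j^2 - 4*j + 2
(5) = 4*m^3 - 6*m^2 + 12*m - 6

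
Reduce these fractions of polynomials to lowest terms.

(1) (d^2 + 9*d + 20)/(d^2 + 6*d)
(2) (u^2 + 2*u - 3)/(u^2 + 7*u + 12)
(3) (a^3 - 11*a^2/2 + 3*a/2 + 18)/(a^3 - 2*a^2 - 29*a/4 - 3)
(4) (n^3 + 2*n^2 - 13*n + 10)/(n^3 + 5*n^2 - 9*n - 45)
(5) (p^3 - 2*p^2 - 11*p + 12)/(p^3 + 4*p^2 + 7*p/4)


(1) = (d^2 + 9*d + 20)/(d^2 + 6*d)
(2) = (u - 1)/(u + 4)
(3) = (2*a - 6)/(2*a + 1)
(4) = (n^2 - 3*n + 2)/(n^2 - 9)
(5) = (4*p^3 - 8*p^2 - 44*p + 48)/(4*p^3 + 16*p^2 + 7*p)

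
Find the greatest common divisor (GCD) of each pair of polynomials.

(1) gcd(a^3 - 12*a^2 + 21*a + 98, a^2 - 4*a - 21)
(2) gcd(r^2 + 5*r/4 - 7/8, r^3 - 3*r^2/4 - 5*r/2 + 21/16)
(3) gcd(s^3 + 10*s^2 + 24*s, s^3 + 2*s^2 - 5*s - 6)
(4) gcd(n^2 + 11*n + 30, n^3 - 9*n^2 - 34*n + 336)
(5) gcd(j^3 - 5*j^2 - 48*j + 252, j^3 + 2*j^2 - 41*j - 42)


(1) = gcd((a - 7)^2*(a + 2), (a - 7)*(a + 3)) = a - 7
(2) = r - 1/2
(3) = 1
(4) = n + 6
(5) = j^2 + j - 42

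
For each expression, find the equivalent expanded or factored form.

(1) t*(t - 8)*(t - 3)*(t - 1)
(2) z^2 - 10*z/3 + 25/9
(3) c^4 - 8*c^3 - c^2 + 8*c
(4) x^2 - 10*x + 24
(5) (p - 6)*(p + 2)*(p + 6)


(1) = t^4 - 12*t^3 + 35*t^2 - 24*t
(2) = (z - 5/3)^2
(3) = c*(c - 8)*(c - 1)*(c + 1)
(4) = (x - 6)*(x - 4)
(5) = p^3 + 2*p^2 - 36*p - 72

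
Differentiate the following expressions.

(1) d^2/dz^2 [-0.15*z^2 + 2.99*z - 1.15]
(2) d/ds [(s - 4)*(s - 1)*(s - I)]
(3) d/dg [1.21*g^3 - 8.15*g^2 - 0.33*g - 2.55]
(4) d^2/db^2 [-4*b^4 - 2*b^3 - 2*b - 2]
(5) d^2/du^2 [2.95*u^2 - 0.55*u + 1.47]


(1) = -0.300000000000000
(2) = 3*s^2 - 2*s*(5 + I) + 4 + 5*I
(3) = 3.63*g^2 - 16.3*g - 0.33
(4) = 12*b*(-4*b - 1)
(5) = 5.90000000000000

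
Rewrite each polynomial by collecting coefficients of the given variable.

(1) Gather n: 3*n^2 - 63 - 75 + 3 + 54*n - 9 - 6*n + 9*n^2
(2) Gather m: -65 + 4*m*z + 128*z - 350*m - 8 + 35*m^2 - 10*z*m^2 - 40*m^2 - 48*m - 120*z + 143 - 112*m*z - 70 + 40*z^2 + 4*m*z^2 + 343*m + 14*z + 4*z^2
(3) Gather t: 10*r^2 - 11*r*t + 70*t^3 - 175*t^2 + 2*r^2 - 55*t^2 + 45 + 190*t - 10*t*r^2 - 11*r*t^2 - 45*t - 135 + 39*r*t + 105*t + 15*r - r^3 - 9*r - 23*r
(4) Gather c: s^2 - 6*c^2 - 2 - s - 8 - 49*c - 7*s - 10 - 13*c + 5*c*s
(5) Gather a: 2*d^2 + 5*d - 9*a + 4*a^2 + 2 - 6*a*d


(1) = 12*n^2 + 48*n - 144
(2) = m^2*(-10*z - 5) + m*(4*z^2 - 108*z - 55) + 44*z^2 + 22*z
(3) = -r^3 + 12*r^2 - 17*r + 70*t^3 + t^2*(-11*r - 230) + t*(-10*r^2 + 28*r + 250) - 90
(4) = -6*c^2 + c*(5*s - 62) + s^2 - 8*s - 20
(5) = 4*a^2 + a*(-6*d - 9) + 2*d^2 + 5*d + 2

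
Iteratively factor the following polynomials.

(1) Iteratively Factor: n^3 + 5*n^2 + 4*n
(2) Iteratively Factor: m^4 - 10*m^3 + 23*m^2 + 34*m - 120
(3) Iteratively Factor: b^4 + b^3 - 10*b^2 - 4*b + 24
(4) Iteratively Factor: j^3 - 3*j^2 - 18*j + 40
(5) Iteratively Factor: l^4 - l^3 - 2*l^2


(1) = (n + 4)*(n^2 + n) = (n + 1)*(n + 4)*(n)
(2) = (m + 2)*(m^3 - 12*m^2 + 47*m - 60) = (m - 5)*(m + 2)*(m^2 - 7*m + 12) = (m - 5)*(m - 3)*(m + 2)*(m - 4)
(3) = (b + 2)*(b^3 - b^2 - 8*b + 12) = (b - 2)*(b + 2)*(b^2 + b - 6) = (b - 2)*(b + 2)*(b + 3)*(b - 2)
(4) = (j - 5)*(j^2 + 2*j - 8) = (j - 5)*(j + 4)*(j - 2)
(5) = (l - 2)*(l^3 + l^2) = l*(l - 2)*(l^2 + l) = l^2*(l - 2)*(l + 1)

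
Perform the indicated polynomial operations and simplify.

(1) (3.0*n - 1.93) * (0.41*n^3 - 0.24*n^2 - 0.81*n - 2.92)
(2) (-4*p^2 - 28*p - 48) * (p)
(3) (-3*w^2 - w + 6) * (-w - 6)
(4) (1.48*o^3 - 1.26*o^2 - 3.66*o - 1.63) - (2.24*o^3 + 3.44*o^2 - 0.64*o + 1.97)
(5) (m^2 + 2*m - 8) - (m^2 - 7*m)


(1) = 1.23*n^4 - 1.5113*n^3 - 1.9668*n^2 - 7.1967*n + 5.6356
(2) = -4*p^3 - 28*p^2 - 48*p
(3) = 3*w^3 + 19*w^2 - 36
(4) = -0.76*o^3 - 4.7*o^2 - 3.02*o - 3.6
(5) = 9*m - 8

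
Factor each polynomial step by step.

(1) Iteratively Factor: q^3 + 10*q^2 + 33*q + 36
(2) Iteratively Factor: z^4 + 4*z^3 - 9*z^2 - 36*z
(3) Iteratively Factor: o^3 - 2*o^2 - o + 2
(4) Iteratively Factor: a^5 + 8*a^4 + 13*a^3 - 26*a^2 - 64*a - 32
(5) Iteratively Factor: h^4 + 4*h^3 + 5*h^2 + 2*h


(1) = (q + 3)*(q^2 + 7*q + 12) = (q + 3)^2*(q + 4)
(2) = (z)*(z^3 + 4*z^2 - 9*z - 36) = z*(z + 4)*(z^2 - 9) = z*(z - 3)*(z + 4)*(z + 3)
(3) = (o + 1)*(o^2 - 3*o + 2) = (o - 1)*(o + 1)*(o - 2)
(4) = (a + 4)*(a^4 + 4*a^3 - 3*a^2 - 14*a - 8) = (a + 1)*(a + 4)*(a^3 + 3*a^2 - 6*a - 8) = (a - 2)*(a + 1)*(a + 4)*(a^2 + 5*a + 4) = (a - 2)*(a + 1)*(a + 4)^2*(a + 1)
(5) = (h + 1)*(h^3 + 3*h^2 + 2*h) = (h + 1)^2*(h^2 + 2*h) = h*(h + 1)^2*(h + 2)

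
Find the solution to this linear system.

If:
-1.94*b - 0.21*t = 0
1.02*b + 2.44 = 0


Then:
b = -2.39
t = 22.10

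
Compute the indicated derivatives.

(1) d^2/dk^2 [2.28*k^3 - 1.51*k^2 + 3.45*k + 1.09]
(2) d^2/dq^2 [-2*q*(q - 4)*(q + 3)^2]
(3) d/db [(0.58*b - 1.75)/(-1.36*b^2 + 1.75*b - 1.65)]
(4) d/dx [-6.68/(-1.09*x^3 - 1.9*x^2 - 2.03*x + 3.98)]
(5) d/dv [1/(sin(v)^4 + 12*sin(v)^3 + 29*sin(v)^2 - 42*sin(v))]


(1) = 13.68*k - 3.02
(2) = -24*q^2 - 24*q + 60
(3) = (0.7888*b^2 - 4.76*b + 2.1055)/(1.8496*b^4 - 4.76*b^3 + 7.5505*b^2 - 5.775*b + 2.7225)
(4) = (-21.8436*x^2 - 25.384*x - 13.5604)/(1.09*x^3 + 1.9*x^2 + 2.03*x - 3.98)^2
(5) = 2*(-2*sin(v)^3 - 18*sin(v)^2 - 29*sin(v) + 21)*cos(v)/((sin(v)^3 + 12*sin(v)^2 + 29*sin(v) - 42)^2*sin(v)^2)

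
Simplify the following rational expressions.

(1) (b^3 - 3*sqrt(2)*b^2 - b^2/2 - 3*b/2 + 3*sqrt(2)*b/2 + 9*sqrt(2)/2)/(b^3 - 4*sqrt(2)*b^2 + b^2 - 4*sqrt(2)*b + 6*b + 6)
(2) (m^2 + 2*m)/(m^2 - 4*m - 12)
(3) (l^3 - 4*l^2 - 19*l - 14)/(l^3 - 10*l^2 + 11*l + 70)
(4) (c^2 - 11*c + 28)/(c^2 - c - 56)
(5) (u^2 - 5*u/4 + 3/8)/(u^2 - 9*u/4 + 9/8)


(1) = (2*b - 3)/(2*b - 2*sqrt(2))
(2) = m/(m - 6)
(3) = (l + 1)/(l - 5)
(4) = (c^2 - 11*c + 28)/(c^2 - c - 56)
(5) = (2*u - 1)/(2*u - 3)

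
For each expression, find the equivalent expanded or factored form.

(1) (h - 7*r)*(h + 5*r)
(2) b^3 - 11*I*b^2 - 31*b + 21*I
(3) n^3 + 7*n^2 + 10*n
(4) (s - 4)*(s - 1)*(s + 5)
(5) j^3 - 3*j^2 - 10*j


(1) = h^2 - 2*h*r - 35*r^2
(2) = (b - 7*I)*(b - 3*I)*(b - I)
(3) = n*(n + 2)*(n + 5)
(4) = s^3 - 21*s + 20
(5) = j*(j - 5)*(j + 2)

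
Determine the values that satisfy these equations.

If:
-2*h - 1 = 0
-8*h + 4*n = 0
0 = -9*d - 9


Then:
d = -1
h = -1/2
n = -1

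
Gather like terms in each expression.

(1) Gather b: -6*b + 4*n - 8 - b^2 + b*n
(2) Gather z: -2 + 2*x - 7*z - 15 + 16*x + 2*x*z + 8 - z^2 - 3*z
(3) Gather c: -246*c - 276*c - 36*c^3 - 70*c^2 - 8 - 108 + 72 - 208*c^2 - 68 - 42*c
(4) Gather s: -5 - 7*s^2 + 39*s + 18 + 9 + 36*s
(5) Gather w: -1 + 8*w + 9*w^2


(1) = -b^2 + b*(n - 6) + 4*n - 8
(2) = 18*x - z^2 + z*(2*x - 10) - 9
(3) = -36*c^3 - 278*c^2 - 564*c - 112
(4) = -7*s^2 + 75*s + 22
(5) = 9*w^2 + 8*w - 1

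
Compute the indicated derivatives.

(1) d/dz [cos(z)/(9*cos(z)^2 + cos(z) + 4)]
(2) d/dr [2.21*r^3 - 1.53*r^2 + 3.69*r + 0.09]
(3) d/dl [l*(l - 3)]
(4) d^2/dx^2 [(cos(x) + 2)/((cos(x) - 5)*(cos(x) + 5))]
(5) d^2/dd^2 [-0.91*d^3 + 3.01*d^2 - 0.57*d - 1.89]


(1) = (5 - 9*sin(z)^2)*sin(z)/(9*cos(z)^2 + cos(z) + 4)^2
(2) = 6.63*r^2 - 3.06*r + 3.69
(3) = 2*l - 3
(4) = (-8*(1 - cos(x)^2)^2 - cos(x)^5 - 148*cos(x)^3 - 204*cos(x)^2 - 475*cos(x) + 108)/((cos(x) - 5)^3*(cos(x) + 5)^3)
(5) = 6.02 - 5.46*d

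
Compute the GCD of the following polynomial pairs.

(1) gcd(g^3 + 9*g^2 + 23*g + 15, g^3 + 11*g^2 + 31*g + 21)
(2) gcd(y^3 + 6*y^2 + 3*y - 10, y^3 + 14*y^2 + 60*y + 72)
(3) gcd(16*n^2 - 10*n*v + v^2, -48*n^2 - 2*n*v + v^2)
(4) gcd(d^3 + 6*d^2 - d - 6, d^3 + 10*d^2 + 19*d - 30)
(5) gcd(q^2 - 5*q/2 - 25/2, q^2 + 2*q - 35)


(1) = g^2 + 4*g + 3
(2) = gcd((y - 1)*(y + 2)*(y + 5), (y + 2)*(y + 6)^2) = y + 2
(3) = gcd((-8*n + v)*(-2*n + v), (-8*n + v)*(6*n + v)) = -8*n + v
(4) = d^2 + 5*d - 6
(5) = gcd((q - 5)*(q + 5/2), (q - 5)*(q + 7)) = q - 5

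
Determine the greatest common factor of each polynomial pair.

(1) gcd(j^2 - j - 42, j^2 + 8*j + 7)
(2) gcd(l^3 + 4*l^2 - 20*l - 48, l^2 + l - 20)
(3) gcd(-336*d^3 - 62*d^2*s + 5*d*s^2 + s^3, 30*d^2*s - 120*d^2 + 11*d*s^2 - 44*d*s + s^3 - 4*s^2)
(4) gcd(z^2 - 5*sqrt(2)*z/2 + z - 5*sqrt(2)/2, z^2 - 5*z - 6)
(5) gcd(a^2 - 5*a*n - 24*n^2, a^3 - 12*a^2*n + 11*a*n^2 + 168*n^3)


(1) = gcd((j - 7)*(j + 6), (j + 1)*(j + 7)) = 1
(2) = l - 4
(3) = 6*d + s
(4) = z + 1
(5) = gcd((a - 8*n)*(a + 3*n), (a - 8*n)*(a - 7*n)*(a + 3*n)) = a^2 - 5*a*n - 24*n^2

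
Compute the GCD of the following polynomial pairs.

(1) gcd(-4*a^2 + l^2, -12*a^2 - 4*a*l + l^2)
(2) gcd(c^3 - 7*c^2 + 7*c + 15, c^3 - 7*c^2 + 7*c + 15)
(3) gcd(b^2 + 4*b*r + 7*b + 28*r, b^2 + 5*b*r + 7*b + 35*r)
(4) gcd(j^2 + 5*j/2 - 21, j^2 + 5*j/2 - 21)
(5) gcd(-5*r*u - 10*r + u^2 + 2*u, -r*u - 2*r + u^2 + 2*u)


(1) = gcd((-2*a + l)*(2*a + l), (-6*a + l)*(2*a + l)) = 2*a + l
(2) = gcd((c - 5)*(c - 3)*(c + 1), (c - 5)*(c - 3)*(c + 1)) = c^3 - 7*c^2 + 7*c + 15
(3) = b + 7
(4) = j^2 + 5*j/2 - 21
(5) = gcd((-5*r + u)*(u + 2), (-r + u)*(u + 2)) = u + 2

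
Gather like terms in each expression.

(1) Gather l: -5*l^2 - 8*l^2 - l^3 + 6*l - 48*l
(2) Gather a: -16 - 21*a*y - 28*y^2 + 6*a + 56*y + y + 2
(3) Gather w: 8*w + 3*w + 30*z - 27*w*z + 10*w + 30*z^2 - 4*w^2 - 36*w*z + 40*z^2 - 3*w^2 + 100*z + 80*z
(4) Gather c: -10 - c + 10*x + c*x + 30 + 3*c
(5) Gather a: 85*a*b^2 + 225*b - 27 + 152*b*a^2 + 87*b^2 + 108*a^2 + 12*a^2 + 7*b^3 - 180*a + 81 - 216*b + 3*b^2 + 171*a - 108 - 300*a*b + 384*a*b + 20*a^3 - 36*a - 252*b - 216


(1) = -l^3 - 13*l^2 - 42*l
(2) = a*(6 - 21*y) - 28*y^2 + 57*y - 14
(3) = -7*w^2 + w*(21 - 63*z) + 70*z^2 + 210*z
(4) = c*(x + 2) + 10*x + 20
(5) = 20*a^3 + a^2*(152*b + 120) + a*(85*b^2 + 84*b - 45) + 7*b^3 + 90*b^2 - 243*b - 270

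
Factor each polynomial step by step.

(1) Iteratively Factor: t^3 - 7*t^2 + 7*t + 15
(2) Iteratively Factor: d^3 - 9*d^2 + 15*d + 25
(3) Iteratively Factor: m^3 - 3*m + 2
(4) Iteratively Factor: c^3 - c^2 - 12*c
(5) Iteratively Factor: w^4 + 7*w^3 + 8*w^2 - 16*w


(1) = (t - 3)*(t^2 - 4*t - 5) = (t - 5)*(t - 3)*(t + 1)
(2) = (d - 5)*(d^2 - 4*d - 5) = (d - 5)*(d + 1)*(d - 5)
(3) = (m - 1)*(m^2 + m - 2) = (m - 1)^2*(m + 2)
(4) = (c + 3)*(c^2 - 4*c) = c*(c + 3)*(c - 4)
(5) = (w - 1)*(w^3 + 8*w^2 + 16*w) = (w - 1)*(w + 4)*(w^2 + 4*w) = w*(w - 1)*(w + 4)*(w + 4)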